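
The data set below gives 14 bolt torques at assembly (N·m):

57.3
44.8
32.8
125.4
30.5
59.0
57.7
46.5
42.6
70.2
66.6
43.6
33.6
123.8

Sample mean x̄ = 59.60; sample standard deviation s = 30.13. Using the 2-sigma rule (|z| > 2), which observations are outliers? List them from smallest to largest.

Cutoffs at x̄ ± 2s: 59.60 ± 2·30.13 = [-0.66, 119.86].
123.8: z = 2.13, |z| > 2 → outlier.
125.4: z = 2.18, |z| > 2 → outlier.
Every other value lies within [-0.66, 119.86].

123.8, 125.4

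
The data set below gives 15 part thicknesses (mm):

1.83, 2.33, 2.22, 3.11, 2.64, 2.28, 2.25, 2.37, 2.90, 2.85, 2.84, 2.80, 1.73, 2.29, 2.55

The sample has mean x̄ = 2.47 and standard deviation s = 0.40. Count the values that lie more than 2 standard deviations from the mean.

Cutoffs: x̄ ± 2s = [1.67, 3.27].
Every value lies within the cutoffs.

0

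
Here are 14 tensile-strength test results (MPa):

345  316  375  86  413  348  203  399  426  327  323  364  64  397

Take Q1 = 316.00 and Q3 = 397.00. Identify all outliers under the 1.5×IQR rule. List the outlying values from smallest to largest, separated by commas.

64, 86

IQR = Q3 − Q1 = 397.00 − 316.00 = 81.00.
Lower fence = Q1 − 1.5·IQR = 316.00 − 121.50 = 194.50.
Upper fence = Q3 + 1.5·IQR = 397.00 + 121.50 = 518.50.
64 < 194.50 → outlier.
86 < 194.50 → outlier.
All remaining values lie within [194.50, 518.50].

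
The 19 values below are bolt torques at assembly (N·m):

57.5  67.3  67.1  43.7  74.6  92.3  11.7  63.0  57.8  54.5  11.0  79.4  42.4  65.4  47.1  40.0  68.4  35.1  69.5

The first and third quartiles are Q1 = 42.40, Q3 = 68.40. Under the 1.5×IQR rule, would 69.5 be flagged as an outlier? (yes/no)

IQR = Q3 − Q1 = 68.40 − 42.40 = 26.00.
Lower fence = Q1 − 1.5·IQR = 42.40 − 39.00 = 3.40.
Upper fence = Q3 + 1.5·IQR = 68.40 + 39.00 = 107.40.
69.5 lies within [3.40, 107.40].

no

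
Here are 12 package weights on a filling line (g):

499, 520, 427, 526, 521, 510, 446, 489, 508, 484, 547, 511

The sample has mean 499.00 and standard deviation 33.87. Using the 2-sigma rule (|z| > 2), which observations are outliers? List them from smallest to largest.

Cutoffs at x̄ ± 2s: 499.00 ± 2·33.87 = [431.26, 566.74].
427: z = -2.13, |z| > 2 → outlier.
Every other value lies within [431.26, 566.74].

427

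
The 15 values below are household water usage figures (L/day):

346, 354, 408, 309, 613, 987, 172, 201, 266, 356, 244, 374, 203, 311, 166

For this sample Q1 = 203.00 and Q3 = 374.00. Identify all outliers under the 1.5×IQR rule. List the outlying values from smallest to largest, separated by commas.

987

IQR = Q3 − Q1 = 374.00 − 203.00 = 171.00.
Lower fence = Q1 − 1.5·IQR = 203.00 − 256.50 = -53.50.
Upper fence = Q3 + 1.5·IQR = 374.00 + 256.50 = 630.50.
987 > 630.50 → outlier.
All remaining values lie within [-53.50, 630.50].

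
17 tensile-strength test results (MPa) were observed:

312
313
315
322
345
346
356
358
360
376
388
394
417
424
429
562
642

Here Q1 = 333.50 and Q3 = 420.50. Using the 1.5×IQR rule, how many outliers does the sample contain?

2

IQR = 87.00; fences at 333.50 − 130.50 = 203.00 and 420.50 + 130.50 = 551.00.
Outside the cutoffs: 562, 642.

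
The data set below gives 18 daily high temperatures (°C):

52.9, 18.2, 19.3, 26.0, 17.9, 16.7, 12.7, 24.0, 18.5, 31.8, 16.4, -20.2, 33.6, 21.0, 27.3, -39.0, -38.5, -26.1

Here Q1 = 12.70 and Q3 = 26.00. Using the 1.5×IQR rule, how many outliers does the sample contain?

IQR = 13.30; fences at 12.70 − 19.95 = -7.25 and 26.00 + 19.95 = 45.95.
Outside the cutoffs: -39.0, -38.5, -26.1, -20.2, 52.9.

5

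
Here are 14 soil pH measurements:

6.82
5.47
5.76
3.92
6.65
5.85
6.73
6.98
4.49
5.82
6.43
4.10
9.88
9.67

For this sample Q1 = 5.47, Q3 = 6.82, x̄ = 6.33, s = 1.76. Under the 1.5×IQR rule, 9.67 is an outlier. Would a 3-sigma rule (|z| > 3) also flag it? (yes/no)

z = (9.67 − 6.33) / 1.76 = 1.90.
|z| = 1.90 ≤ 3.

no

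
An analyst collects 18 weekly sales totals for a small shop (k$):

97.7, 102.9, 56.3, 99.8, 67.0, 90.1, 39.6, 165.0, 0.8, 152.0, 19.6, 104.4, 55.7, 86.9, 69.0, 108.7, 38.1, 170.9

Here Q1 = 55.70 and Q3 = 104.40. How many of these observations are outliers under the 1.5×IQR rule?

IQR = 48.70; fences at 55.70 − 73.05 = -17.35 and 104.40 + 73.05 = 177.45.
Every value lies within the cutoffs.

0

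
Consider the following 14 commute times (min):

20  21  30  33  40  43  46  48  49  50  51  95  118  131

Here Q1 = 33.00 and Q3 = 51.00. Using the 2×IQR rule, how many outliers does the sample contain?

3

IQR = 18.00; fences at 33.00 − 36.00 = -3.00 and 51.00 + 36.00 = 87.00.
Outside the cutoffs: 95, 118, 131.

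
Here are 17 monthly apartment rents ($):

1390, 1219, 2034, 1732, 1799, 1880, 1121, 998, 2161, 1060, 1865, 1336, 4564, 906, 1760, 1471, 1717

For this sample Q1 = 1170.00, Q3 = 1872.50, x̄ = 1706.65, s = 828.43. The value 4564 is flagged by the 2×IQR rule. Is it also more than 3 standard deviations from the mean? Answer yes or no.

yes

z = (4564 − 1706.65) / 828.43 = 3.45.
|z| = 3.45 > 3.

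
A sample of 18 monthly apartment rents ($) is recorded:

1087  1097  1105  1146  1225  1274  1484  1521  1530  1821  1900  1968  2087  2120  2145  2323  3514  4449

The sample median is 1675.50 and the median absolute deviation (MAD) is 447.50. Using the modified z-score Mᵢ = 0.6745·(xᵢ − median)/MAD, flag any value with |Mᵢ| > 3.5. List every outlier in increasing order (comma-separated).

|Mᵢ| > 3.5 ⇔ |xᵢ − 1675.50| > 3.5·447.50/0.6745 = 2322.09.
So outliers lie outside [-646.59, 3997.59].
4449: M = 4.18 → outlier.

4449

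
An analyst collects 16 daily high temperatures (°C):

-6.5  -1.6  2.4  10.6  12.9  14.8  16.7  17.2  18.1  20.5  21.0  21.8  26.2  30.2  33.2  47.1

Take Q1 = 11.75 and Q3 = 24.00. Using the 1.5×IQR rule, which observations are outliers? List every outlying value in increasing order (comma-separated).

47.1

IQR = Q3 − Q1 = 24.00 − 11.75 = 12.25.
Lower fence = Q1 − 1.5·IQR = 11.75 − 18.375 = -6.625.
Upper fence = Q3 + 1.5·IQR = 24.00 + 18.375 = 42.375.
47.1 > 42.375 → outlier.
All remaining values lie within [-6.625, 42.375].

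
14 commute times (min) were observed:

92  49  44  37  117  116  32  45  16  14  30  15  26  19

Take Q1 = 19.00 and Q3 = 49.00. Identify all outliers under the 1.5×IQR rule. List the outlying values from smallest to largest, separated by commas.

IQR = Q3 − Q1 = 49.00 − 19.00 = 30.00.
Lower fence = Q1 − 1.5·IQR = 19.00 − 45.00 = -26.00.
Upper fence = Q3 + 1.5·IQR = 49.00 + 45.00 = 94.00.
116 > 94.00 → outlier.
117 > 94.00 → outlier.
All remaining values lie within [-26.00, 94.00].

116, 117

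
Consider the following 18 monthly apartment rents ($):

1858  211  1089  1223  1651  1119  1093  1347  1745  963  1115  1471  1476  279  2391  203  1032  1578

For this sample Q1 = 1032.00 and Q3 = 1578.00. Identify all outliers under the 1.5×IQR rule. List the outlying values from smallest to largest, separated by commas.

203, 211

IQR = Q3 − Q1 = 1578.00 − 1032.00 = 546.00.
Lower fence = Q1 − 1.5·IQR = 1032.00 − 819.00 = 213.00.
Upper fence = Q3 + 1.5·IQR = 1578.00 + 819.00 = 2397.00.
203 < 213.00 → outlier.
211 < 213.00 → outlier.
All remaining values lie within [213.00, 2397.00].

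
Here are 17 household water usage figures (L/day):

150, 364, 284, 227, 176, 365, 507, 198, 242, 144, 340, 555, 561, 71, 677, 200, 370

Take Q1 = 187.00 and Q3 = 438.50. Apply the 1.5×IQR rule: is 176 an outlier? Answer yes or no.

IQR = Q3 − Q1 = 438.50 − 187.00 = 251.50.
Lower fence = Q1 − 1.5·IQR = 187.00 − 377.25 = -190.25.
Upper fence = Q3 + 1.5·IQR = 438.50 + 377.25 = 815.75.
176 lies within [-190.25, 815.75].

no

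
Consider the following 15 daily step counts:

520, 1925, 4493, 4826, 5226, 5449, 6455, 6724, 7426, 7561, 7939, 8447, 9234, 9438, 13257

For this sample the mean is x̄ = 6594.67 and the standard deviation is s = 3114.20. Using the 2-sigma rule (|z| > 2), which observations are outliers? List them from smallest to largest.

Cutoffs at x̄ ± 2s: 6594.67 ± 2·3114.20 = [366.27, 12823.07].
13257: z = 2.14, |z| > 2 → outlier.
Every other value lies within [366.27, 12823.07].

13257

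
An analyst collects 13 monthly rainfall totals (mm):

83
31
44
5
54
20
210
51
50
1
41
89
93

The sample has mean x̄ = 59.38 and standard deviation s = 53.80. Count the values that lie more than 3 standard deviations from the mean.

Cutoffs: x̄ ± 3s = [-102.02, 220.78].
Every value lies within the cutoffs.

0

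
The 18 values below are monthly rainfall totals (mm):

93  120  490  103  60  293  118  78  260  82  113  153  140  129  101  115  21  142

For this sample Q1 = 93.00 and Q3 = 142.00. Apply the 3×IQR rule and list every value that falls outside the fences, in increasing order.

IQR = Q3 − Q1 = 142.00 − 93.00 = 49.00.
Lower fence = Q1 − 3·IQR = 93.00 − 147.00 = -54.00.
Upper fence = Q3 + 3·IQR = 142.00 + 147.00 = 289.00.
293 > 289.00 → outlier.
490 > 289.00 → outlier.
All remaining values lie within [-54.00, 289.00].

293, 490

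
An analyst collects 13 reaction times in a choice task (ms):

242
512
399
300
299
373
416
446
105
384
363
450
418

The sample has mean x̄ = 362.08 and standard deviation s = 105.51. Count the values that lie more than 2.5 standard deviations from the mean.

Cutoffs: x̄ ± 2.5s = [98.305, 625.855].
Every value lies within the cutoffs.

0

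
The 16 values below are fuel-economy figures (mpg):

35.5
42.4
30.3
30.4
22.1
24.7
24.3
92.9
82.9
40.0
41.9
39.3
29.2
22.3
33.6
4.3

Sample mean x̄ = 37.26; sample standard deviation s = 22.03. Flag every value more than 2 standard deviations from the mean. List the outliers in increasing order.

Cutoffs at x̄ ± 2s: 37.26 ± 2·22.03 = [-6.80, 81.32].
82.9: z = 2.07, |z| > 2 → outlier.
92.9: z = 2.53, |z| > 2 → outlier.
Every other value lies within [-6.80, 81.32].

82.9, 92.9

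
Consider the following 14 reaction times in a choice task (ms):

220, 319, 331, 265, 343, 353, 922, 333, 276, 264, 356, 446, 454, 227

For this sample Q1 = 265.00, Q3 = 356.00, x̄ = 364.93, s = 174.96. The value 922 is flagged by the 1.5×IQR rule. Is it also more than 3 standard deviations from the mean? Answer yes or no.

yes

z = (922 − 364.93) / 174.96 = 3.18.
|z| = 3.18 > 3.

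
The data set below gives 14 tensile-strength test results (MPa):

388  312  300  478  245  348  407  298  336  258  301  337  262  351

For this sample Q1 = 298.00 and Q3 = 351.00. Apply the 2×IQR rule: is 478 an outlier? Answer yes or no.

yes

IQR = Q3 − Q1 = 351.00 − 298.00 = 53.00.
Lower fence = Q1 − 2·IQR = 298.00 − 106.00 = 192.00.
Upper fence = Q3 + 2·IQR = 351.00 + 106.00 = 457.00.
478 lies above the upper fence.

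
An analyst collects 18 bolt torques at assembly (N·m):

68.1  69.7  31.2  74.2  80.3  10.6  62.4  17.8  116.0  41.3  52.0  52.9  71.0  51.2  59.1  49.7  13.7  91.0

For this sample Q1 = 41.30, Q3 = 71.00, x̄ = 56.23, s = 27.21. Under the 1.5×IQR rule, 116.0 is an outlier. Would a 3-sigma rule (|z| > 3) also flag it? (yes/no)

no

z = (116.0 − 56.23) / 27.21 = 2.20.
|z| = 2.20 ≤ 3.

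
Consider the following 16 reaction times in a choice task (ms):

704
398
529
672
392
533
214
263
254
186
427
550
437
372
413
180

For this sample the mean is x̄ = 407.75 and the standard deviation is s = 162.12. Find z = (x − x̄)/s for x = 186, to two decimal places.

-1.37

z = (186 − 407.75) / 162.12 = -1.37.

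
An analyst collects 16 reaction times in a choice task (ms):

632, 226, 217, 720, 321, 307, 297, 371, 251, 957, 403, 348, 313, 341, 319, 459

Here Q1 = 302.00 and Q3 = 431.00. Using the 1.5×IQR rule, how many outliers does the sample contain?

IQR = 129.00; fences at 302.00 − 193.50 = 108.50 and 431.00 + 193.50 = 624.50.
Outside the cutoffs: 632, 720, 957.

3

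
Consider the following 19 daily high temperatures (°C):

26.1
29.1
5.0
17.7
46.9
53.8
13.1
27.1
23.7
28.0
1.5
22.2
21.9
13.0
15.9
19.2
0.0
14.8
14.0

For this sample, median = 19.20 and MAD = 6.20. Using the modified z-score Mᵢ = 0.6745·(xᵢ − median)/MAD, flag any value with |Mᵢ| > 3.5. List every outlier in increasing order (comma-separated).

53.8

|Mᵢ| > 3.5 ⇔ |xᵢ − 19.20| > 3.5·6.20/0.6745 = 32.17.
So outliers lie outside [-12.97, 51.37].
53.8: M = 3.76 → outlier.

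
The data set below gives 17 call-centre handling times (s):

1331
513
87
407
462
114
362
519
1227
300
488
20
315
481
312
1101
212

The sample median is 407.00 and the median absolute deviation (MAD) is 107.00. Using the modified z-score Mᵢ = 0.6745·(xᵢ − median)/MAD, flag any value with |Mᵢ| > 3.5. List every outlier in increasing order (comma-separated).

1101, 1227, 1331

|Mᵢ| > 3.5 ⇔ |xᵢ − 407.00| > 3.5·107.00/0.6745 = 555.23.
So outliers lie outside [-148.23, 962.23].
1101: M = 4.37 → outlier.
1227: M = 5.17 → outlier.
1331: M = 5.82 → outlier.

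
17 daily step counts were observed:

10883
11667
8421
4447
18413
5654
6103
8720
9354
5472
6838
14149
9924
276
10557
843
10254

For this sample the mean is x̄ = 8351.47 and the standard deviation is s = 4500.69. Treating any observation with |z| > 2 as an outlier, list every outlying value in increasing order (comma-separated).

Cutoffs at x̄ ± 2s: 8351.47 ± 2·4500.69 = [-649.91, 17352.85].
18413: z = 2.24, |z| > 2 → outlier.
Every other value lies within [-649.91, 17352.85].

18413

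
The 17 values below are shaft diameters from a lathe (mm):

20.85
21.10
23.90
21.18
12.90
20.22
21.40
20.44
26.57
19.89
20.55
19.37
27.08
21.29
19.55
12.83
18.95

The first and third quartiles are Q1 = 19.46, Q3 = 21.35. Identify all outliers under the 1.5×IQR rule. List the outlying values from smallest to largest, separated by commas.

12.83, 12.90, 26.57, 27.08

IQR = Q3 − Q1 = 21.35 − 19.46 = 1.89.
Lower fence = Q1 − 1.5·IQR = 19.46 − 2.835 = 16.625.
Upper fence = Q3 + 1.5·IQR = 21.35 + 2.835 = 24.185.
12.83 < 16.625 → outlier.
12.90 < 16.625 → outlier.
26.57 > 24.185 → outlier.
27.08 > 24.185 → outlier.
All remaining values lie within [16.625, 24.185].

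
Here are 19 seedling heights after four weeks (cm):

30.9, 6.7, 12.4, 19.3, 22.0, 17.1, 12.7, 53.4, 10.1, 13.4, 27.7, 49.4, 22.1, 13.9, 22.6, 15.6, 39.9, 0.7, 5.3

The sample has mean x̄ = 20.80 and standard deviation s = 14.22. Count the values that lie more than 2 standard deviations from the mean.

2

Cutoffs: x̄ ± 2s = [-7.64, 49.24].
Outside the cutoffs: 49.4, 53.4.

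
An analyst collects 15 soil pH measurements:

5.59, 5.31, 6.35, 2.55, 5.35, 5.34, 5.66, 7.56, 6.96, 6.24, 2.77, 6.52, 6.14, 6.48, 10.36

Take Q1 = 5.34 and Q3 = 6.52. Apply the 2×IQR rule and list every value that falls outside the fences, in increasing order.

2.55, 2.77, 10.36

IQR = Q3 − Q1 = 6.52 − 5.34 = 1.18.
Lower fence = Q1 − 2·IQR = 5.34 − 2.36 = 2.98.
Upper fence = Q3 + 2·IQR = 6.52 + 2.36 = 8.88.
2.55 < 2.98 → outlier.
2.77 < 2.98 → outlier.
10.36 > 8.88 → outlier.
All remaining values lie within [2.98, 8.88].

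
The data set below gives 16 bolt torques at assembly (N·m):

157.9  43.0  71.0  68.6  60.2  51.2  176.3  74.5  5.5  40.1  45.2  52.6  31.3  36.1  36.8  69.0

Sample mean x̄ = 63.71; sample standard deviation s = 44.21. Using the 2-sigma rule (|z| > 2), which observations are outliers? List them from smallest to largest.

Cutoffs at x̄ ± 2s: 63.71 ± 2·44.21 = [-24.71, 152.13].
157.9: z = 2.13, |z| > 2 → outlier.
176.3: z = 2.55, |z| > 2 → outlier.
Every other value lies within [-24.71, 152.13].

157.9, 176.3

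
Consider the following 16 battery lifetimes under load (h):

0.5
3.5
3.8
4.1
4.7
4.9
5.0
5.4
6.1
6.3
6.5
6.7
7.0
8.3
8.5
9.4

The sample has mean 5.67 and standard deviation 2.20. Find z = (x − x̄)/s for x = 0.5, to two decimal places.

-2.35

z = (0.5 − 5.67) / 2.20 = -2.35.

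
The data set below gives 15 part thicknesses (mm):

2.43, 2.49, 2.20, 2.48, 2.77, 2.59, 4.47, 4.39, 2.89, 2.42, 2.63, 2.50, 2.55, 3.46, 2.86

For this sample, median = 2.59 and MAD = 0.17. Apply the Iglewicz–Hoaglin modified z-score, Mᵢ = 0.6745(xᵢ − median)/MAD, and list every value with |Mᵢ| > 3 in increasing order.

|Mᵢ| > 3 ⇔ |xᵢ − 2.59| > 3·0.17/0.6745 = 0.76.
So outliers lie outside [1.83, 3.35].
3.46: M = 3.45 → outlier.
4.39: M = 7.14 → outlier.
4.47: M = 7.46 → outlier.

3.46, 4.39, 4.47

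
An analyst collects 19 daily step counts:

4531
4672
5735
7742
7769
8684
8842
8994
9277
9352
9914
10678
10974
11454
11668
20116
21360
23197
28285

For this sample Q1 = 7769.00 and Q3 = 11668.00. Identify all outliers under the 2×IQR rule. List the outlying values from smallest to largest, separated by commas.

IQR = Q3 − Q1 = 11668.00 − 7769.00 = 3899.00.
Lower fence = Q1 − 2·IQR = 7769.00 − 7798.00 = -29.00.
Upper fence = Q3 + 2·IQR = 11668.00 + 7798.00 = 19466.00.
20116 > 19466.00 → outlier.
21360 > 19466.00 → outlier.
23197 > 19466.00 → outlier.
28285 > 19466.00 → outlier.
All remaining values lie within [-29.00, 19466.00].

20116, 21360, 23197, 28285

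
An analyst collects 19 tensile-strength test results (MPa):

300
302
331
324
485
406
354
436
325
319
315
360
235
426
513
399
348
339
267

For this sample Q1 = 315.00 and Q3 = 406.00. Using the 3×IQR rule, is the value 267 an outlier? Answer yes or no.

IQR = Q3 − Q1 = 406.00 − 315.00 = 91.00.
Lower fence = Q1 − 3·IQR = 315.00 − 273.00 = 42.00.
Upper fence = Q3 + 3·IQR = 406.00 + 273.00 = 679.00.
267 lies within [42.00, 679.00].

no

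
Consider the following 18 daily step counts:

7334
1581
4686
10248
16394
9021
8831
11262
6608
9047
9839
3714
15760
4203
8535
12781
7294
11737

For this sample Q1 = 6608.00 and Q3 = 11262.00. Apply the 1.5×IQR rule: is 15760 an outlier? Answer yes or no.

IQR = Q3 − Q1 = 11262.00 − 6608.00 = 4654.00.
Lower fence = Q1 − 1.5·IQR = 6608.00 − 6981.00 = -373.00.
Upper fence = Q3 + 1.5·IQR = 11262.00 + 6981.00 = 18243.00.
15760 lies within [-373.00, 18243.00].

no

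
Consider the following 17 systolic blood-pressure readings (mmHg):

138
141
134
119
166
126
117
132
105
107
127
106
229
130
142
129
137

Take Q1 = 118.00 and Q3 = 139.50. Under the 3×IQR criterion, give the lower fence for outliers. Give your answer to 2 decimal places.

IQR = Q3 − Q1 = 139.50 − 118.00 = 21.50.
Lower fence = Q1 − 3·IQR = 118.00 − 64.50 = 53.50.
Upper fence = Q3 + 3·IQR = 139.50 + 64.50 = 204.00.

53.50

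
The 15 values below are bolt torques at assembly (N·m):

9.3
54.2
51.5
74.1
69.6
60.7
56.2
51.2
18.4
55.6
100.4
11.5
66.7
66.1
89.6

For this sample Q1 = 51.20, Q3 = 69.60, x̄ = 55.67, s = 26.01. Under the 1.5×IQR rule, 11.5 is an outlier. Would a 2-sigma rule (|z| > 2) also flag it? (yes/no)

no

z = (11.5 − 55.67) / 26.01 = -1.70.
|z| = 1.70 ≤ 2.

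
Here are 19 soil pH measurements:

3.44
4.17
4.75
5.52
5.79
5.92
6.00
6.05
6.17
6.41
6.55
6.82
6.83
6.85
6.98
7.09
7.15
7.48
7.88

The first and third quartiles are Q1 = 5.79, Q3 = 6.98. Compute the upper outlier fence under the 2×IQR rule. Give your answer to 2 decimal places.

IQR = Q3 − Q1 = 6.98 − 5.79 = 1.19.
Lower fence = Q1 − 2·IQR = 5.79 − 2.38 = 3.41.
Upper fence = Q3 + 2·IQR = 6.98 + 2.38 = 9.36.

9.36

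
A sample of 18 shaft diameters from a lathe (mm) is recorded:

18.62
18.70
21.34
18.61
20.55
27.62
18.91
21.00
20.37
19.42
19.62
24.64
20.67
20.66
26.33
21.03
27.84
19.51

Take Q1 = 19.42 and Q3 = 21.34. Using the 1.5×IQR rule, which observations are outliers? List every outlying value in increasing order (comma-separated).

IQR = Q3 − Q1 = 21.34 − 19.42 = 1.92.
Lower fence = Q1 − 1.5·IQR = 19.42 − 2.88 = 16.54.
Upper fence = Q3 + 1.5·IQR = 21.34 + 2.88 = 24.22.
24.64 > 24.22 → outlier.
26.33 > 24.22 → outlier.
27.62 > 24.22 → outlier.
27.84 > 24.22 → outlier.
All remaining values lie within [16.54, 24.22].

24.64, 26.33, 27.62, 27.84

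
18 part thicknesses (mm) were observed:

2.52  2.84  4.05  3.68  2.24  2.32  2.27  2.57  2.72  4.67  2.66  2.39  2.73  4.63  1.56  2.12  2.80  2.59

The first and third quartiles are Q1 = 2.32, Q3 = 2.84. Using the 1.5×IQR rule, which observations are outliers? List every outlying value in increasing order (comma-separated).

3.68, 4.05, 4.63, 4.67

IQR = Q3 − Q1 = 2.84 − 2.32 = 0.52.
Lower fence = Q1 − 1.5·IQR = 2.32 − 0.78 = 1.54.
Upper fence = Q3 + 1.5·IQR = 2.84 + 0.78 = 3.62.
3.68 > 3.62 → outlier.
4.05 > 3.62 → outlier.
4.63 > 3.62 → outlier.
4.67 > 3.62 → outlier.
All remaining values lie within [1.54, 3.62].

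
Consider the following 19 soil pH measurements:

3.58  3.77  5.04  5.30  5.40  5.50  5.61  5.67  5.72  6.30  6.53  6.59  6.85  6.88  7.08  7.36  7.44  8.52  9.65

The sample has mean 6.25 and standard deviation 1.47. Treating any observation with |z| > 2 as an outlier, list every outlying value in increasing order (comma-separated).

9.65

Cutoffs at x̄ ± 2s: 6.25 ± 2·1.47 = [3.31, 9.19].
9.65: z = 2.31, |z| > 2 → outlier.
Every other value lies within [3.31, 9.19].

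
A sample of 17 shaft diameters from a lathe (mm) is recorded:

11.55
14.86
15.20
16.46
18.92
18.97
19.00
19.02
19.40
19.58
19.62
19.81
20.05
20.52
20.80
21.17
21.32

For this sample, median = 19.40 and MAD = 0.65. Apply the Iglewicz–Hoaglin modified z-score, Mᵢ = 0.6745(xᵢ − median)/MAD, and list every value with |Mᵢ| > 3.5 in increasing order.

11.55, 14.86, 15.20

|Mᵢ| > 3.5 ⇔ |xᵢ − 19.40| > 3.5·0.65/0.6745 = 3.37.
So outliers lie outside [16.03, 22.77].
11.55: M = -8.15 → outlier.
14.86: M = -4.71 → outlier.
15.20: M = -4.36 → outlier.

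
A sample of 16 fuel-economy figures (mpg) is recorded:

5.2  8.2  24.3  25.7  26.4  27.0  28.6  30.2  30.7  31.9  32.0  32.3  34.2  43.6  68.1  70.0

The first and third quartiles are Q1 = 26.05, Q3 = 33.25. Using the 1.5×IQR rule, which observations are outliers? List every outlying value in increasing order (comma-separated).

IQR = Q3 − Q1 = 33.25 − 26.05 = 7.20.
Lower fence = Q1 − 1.5·IQR = 26.05 − 10.80 = 15.25.
Upper fence = Q3 + 1.5·IQR = 33.25 + 10.80 = 44.05.
5.2 < 15.25 → outlier.
8.2 < 15.25 → outlier.
68.1 > 44.05 → outlier.
70.0 > 44.05 → outlier.
All remaining values lie within [15.25, 44.05].

5.2, 8.2, 68.1, 70.0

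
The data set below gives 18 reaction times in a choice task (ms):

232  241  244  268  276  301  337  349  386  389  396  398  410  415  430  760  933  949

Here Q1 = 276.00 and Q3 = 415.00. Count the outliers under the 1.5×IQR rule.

3

IQR = 139.00; fences at 276.00 − 208.50 = 67.50 and 415.00 + 208.50 = 623.50.
Outside the cutoffs: 760, 933, 949.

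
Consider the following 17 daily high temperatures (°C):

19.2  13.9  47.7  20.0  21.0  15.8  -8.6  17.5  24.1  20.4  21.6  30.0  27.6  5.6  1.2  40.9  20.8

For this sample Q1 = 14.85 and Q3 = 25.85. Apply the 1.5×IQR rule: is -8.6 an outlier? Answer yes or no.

yes

IQR = Q3 − Q1 = 25.85 − 14.85 = 11.00.
Lower fence = Q1 − 1.5·IQR = 14.85 − 16.50 = -1.65.
Upper fence = Q3 + 1.5·IQR = 25.85 + 16.50 = 42.35.
-8.6 lies below the lower fence.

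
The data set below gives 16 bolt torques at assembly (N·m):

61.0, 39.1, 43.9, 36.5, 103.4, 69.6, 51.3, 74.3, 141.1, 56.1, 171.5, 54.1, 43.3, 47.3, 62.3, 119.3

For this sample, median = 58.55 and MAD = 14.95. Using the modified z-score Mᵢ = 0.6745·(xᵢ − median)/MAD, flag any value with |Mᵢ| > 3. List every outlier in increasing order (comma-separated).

141.1, 171.5

|Mᵢ| > 3 ⇔ |xᵢ − 58.55| > 3·14.95/0.6745 = 66.49.
So outliers lie outside [-7.94, 125.04].
141.1: M = 3.72 → outlier.
171.5: M = 5.10 → outlier.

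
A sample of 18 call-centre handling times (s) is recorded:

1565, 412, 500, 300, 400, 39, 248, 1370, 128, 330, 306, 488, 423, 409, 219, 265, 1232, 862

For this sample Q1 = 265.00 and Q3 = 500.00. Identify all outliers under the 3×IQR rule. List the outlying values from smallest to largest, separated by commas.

IQR = Q3 − Q1 = 500.00 − 265.00 = 235.00.
Lower fence = Q1 − 3·IQR = 265.00 − 705.00 = -440.00.
Upper fence = Q3 + 3·IQR = 500.00 + 705.00 = 1205.00.
1232 > 1205.00 → outlier.
1370 > 1205.00 → outlier.
1565 > 1205.00 → outlier.
All remaining values lie within [-440.00, 1205.00].

1232, 1370, 1565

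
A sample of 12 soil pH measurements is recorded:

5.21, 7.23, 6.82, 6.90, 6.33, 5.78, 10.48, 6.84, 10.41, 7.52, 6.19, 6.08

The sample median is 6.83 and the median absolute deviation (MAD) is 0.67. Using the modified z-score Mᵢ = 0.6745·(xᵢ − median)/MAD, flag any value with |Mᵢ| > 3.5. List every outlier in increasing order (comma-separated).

|Mᵢ| > 3.5 ⇔ |xᵢ − 6.83| > 3.5·0.67/0.6745 = 3.48.
So outliers lie outside [3.35, 10.31].
10.41: M = 3.60 → outlier.
10.48: M = 3.67 → outlier.

10.41, 10.48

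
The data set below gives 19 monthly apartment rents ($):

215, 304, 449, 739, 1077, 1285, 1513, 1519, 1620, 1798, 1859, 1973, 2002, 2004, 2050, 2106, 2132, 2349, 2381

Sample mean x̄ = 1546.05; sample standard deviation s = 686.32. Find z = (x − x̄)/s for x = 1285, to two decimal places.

-0.38

z = (1285 − 1546.05) / 686.32 = -0.38.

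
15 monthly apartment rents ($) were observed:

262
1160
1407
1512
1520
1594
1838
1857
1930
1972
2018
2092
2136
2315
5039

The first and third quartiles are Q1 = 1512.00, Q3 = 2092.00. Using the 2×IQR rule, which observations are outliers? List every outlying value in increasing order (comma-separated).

IQR = Q3 − Q1 = 2092.00 − 1512.00 = 580.00.
Lower fence = Q1 − 2·IQR = 1512.00 − 1160.00 = 352.00.
Upper fence = Q3 + 2·IQR = 2092.00 + 1160.00 = 3252.00.
262 < 352.00 → outlier.
5039 > 3252.00 → outlier.
All remaining values lie within [352.00, 3252.00].

262, 5039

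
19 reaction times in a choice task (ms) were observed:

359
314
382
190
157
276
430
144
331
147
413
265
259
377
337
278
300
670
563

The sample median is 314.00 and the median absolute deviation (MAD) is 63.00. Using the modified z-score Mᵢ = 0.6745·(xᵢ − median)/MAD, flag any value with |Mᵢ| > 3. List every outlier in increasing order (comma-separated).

670

|Mᵢ| > 3 ⇔ |xᵢ − 314.00| > 3·63.00/0.6745 = 280.21.
So outliers lie outside [33.79, 594.21].
670: M = 3.81 → outlier.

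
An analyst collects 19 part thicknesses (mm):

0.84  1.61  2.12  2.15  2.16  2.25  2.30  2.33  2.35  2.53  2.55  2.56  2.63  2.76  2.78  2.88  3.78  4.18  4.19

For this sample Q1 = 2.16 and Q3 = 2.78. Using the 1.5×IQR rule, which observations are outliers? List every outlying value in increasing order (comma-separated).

IQR = Q3 − Q1 = 2.78 − 2.16 = 0.62.
Lower fence = Q1 − 1.5·IQR = 2.16 − 0.93 = 1.23.
Upper fence = Q3 + 1.5·IQR = 2.78 + 0.93 = 3.71.
0.84 < 1.23 → outlier.
3.78 > 3.71 → outlier.
4.18 > 3.71 → outlier.
4.19 > 3.71 → outlier.
All remaining values lie within [1.23, 3.71].

0.84, 3.78, 4.18, 4.19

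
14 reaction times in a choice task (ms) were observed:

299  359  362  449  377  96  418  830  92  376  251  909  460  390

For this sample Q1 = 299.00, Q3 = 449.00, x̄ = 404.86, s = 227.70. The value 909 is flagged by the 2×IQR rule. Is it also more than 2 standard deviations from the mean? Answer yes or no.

yes

z = (909 − 404.86) / 227.70 = 2.21.
|z| = 2.21 > 2.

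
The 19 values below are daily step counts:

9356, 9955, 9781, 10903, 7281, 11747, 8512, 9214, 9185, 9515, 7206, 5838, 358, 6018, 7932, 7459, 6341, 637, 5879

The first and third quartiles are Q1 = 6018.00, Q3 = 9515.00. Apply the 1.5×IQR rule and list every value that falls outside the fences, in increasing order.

358, 637

IQR = Q3 − Q1 = 9515.00 − 6018.00 = 3497.00.
Lower fence = Q1 − 1.5·IQR = 6018.00 − 5245.50 = 772.50.
Upper fence = Q3 + 1.5·IQR = 9515.00 + 5245.50 = 14760.50.
358 < 772.50 → outlier.
637 < 772.50 → outlier.
All remaining values lie within [772.50, 14760.50].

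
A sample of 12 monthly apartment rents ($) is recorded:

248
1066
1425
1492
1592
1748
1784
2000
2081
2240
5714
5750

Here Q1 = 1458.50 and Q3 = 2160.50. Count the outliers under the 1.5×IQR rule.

3

IQR = 702.00; fences at 1458.50 − 1053.00 = 405.50 and 2160.50 + 1053.00 = 3213.50.
Outside the cutoffs: 248, 5714, 5750.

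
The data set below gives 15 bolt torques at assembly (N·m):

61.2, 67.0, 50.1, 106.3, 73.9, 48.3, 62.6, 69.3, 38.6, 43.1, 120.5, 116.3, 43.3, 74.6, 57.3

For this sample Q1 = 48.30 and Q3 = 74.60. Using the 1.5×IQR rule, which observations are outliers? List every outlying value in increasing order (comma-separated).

116.3, 120.5

IQR = Q3 − Q1 = 74.60 − 48.30 = 26.30.
Lower fence = Q1 − 1.5·IQR = 48.30 − 39.45 = 8.85.
Upper fence = Q3 + 1.5·IQR = 74.60 + 39.45 = 114.05.
116.3 > 114.05 → outlier.
120.5 > 114.05 → outlier.
All remaining values lie within [8.85, 114.05].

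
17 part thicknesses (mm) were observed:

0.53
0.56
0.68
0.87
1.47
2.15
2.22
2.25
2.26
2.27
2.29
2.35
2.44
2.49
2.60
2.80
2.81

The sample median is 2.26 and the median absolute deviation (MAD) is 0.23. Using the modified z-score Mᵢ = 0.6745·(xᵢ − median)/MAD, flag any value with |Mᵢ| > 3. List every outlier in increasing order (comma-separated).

|Mᵢ| > 3 ⇔ |xᵢ − 2.26| > 3·0.23/0.6745 = 1.02.
So outliers lie outside [1.24, 3.28].
0.53: M = -5.07 → outlier.
0.56: M = -4.99 → outlier.
0.68: M = -4.63 → outlier.
0.87: M = -4.08 → outlier.

0.53, 0.56, 0.68, 0.87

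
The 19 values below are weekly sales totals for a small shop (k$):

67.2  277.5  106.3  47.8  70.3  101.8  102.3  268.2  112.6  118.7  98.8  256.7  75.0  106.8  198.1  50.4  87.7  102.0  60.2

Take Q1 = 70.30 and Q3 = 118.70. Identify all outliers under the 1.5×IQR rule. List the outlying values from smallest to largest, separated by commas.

IQR = Q3 − Q1 = 118.70 − 70.30 = 48.40.
Lower fence = Q1 − 1.5·IQR = 70.30 − 72.60 = -2.30.
Upper fence = Q3 + 1.5·IQR = 118.70 + 72.60 = 191.30.
198.1 > 191.30 → outlier.
256.7 > 191.30 → outlier.
268.2 > 191.30 → outlier.
277.5 > 191.30 → outlier.
All remaining values lie within [-2.30, 191.30].

198.1, 256.7, 268.2, 277.5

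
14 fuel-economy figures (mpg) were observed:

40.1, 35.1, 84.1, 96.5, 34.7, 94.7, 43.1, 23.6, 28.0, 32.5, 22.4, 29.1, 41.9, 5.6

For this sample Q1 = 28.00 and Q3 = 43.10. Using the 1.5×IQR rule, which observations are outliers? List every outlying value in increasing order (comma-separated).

IQR = Q3 − Q1 = 43.10 − 28.00 = 15.10.
Lower fence = Q1 − 1.5·IQR = 28.00 − 22.65 = 5.35.
Upper fence = Q3 + 1.5·IQR = 43.10 + 22.65 = 65.75.
84.1 > 65.75 → outlier.
94.7 > 65.75 → outlier.
96.5 > 65.75 → outlier.
All remaining values lie within [5.35, 65.75].

84.1, 94.7, 96.5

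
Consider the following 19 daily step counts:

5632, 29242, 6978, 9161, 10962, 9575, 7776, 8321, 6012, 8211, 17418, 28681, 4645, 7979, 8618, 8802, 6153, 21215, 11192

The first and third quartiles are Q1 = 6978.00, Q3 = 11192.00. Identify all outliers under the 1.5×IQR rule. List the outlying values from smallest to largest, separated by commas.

21215, 28681, 29242

IQR = Q3 − Q1 = 11192.00 − 6978.00 = 4214.00.
Lower fence = Q1 − 1.5·IQR = 6978.00 − 6321.00 = 657.00.
Upper fence = Q3 + 1.5·IQR = 11192.00 + 6321.00 = 17513.00.
21215 > 17513.00 → outlier.
28681 > 17513.00 → outlier.
29242 > 17513.00 → outlier.
All remaining values lie within [657.00, 17513.00].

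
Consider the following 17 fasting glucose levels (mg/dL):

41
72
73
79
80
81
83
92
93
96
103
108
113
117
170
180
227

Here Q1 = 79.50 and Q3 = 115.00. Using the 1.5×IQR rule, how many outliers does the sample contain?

3

IQR = 35.50; fences at 79.50 − 53.25 = 26.25 and 115.00 + 53.25 = 168.25.
Outside the cutoffs: 170, 180, 227.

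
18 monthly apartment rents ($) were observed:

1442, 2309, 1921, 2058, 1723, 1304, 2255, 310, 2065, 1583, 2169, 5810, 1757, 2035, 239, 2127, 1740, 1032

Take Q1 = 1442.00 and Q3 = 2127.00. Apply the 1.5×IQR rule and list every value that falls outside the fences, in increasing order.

IQR = Q3 − Q1 = 2127.00 − 1442.00 = 685.00.
Lower fence = Q1 − 1.5·IQR = 1442.00 − 1027.50 = 414.50.
Upper fence = Q3 + 1.5·IQR = 2127.00 + 1027.50 = 3154.50.
239 < 414.50 → outlier.
310 < 414.50 → outlier.
5810 > 3154.50 → outlier.
All remaining values lie within [414.50, 3154.50].

239, 310, 5810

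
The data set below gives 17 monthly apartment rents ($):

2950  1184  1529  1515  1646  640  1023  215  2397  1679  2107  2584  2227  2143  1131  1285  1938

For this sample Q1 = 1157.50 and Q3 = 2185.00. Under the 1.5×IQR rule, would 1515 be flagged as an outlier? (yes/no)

no

IQR = Q3 − Q1 = 2185.00 − 1157.50 = 1027.50.
Lower fence = Q1 − 1.5·IQR = 1157.50 − 1541.25 = -383.75.
Upper fence = Q3 + 1.5·IQR = 2185.00 + 1541.25 = 3726.25.
1515 lies within [-383.75, 3726.25].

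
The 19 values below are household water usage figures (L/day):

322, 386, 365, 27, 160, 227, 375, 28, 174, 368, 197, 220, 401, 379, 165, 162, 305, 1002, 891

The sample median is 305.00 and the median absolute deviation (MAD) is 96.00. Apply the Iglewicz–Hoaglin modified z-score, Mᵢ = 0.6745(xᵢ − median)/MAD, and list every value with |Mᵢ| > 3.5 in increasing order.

|Mᵢ| > 3.5 ⇔ |xᵢ − 305.00| > 3.5·96.00/0.6745 = 498.15.
So outliers lie outside [-193.15, 803.15].
891: M = 4.12 → outlier.
1002: M = 4.90 → outlier.

891, 1002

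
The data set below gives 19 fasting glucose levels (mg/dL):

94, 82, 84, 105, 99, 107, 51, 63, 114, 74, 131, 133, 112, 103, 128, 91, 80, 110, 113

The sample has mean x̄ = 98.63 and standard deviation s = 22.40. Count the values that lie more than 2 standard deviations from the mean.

Cutoffs: x̄ ± 2s = [53.83, 143.43].
Outside the cutoffs: 51.

1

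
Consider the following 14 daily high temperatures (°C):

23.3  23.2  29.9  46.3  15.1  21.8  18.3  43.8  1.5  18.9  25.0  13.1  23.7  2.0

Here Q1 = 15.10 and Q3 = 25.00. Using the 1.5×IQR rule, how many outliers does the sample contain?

IQR = 9.90; fences at 15.10 − 14.85 = 0.25 and 25.00 + 14.85 = 39.85.
Outside the cutoffs: 43.8, 46.3.

2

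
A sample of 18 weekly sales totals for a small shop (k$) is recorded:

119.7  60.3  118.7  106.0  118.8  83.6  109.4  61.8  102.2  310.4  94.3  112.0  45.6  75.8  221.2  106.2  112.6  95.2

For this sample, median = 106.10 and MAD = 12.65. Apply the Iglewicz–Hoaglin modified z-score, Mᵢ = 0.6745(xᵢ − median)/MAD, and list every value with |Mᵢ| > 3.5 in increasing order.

|Mᵢ| > 3.5 ⇔ |xᵢ − 106.10| > 3.5·12.65/0.6745 = 65.64.
So outliers lie outside [40.46, 171.74].
221.2: M = 6.14 → outlier.
310.4: M = 10.89 → outlier.

221.2, 310.4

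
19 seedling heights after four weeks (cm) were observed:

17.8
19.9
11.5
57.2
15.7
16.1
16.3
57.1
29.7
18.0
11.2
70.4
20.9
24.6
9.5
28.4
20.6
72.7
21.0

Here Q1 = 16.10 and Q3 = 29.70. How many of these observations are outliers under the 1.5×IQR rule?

IQR = 13.60; fences at 16.10 − 20.40 = -4.30 and 29.70 + 20.40 = 50.10.
Outside the cutoffs: 57.1, 57.2, 70.4, 72.7.

4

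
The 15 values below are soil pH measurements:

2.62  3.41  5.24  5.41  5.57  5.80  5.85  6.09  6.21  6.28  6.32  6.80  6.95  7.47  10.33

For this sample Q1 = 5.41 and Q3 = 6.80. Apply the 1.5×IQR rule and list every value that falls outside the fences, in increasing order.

2.62, 10.33

IQR = Q3 − Q1 = 6.80 − 5.41 = 1.39.
Lower fence = Q1 − 1.5·IQR = 5.41 − 2.085 = 3.325.
Upper fence = Q3 + 1.5·IQR = 6.80 + 2.085 = 8.885.
2.62 < 3.325 → outlier.
10.33 > 8.885 → outlier.
All remaining values lie within [3.325, 8.885].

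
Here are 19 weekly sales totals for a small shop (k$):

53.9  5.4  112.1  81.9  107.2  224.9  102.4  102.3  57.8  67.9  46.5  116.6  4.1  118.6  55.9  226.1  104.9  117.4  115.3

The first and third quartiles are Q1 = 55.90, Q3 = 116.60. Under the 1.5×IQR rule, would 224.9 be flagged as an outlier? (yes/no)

yes

IQR = Q3 − Q1 = 116.60 − 55.90 = 60.70.
Lower fence = Q1 − 1.5·IQR = 55.90 − 91.05 = -35.15.
Upper fence = Q3 + 1.5·IQR = 116.60 + 91.05 = 207.65.
224.9 lies above the upper fence.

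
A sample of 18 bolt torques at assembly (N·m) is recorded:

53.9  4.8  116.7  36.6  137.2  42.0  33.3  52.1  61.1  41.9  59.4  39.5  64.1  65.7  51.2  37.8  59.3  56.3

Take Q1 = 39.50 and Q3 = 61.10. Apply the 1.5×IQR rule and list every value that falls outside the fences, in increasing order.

4.8, 116.7, 137.2

IQR = Q3 − Q1 = 61.10 − 39.50 = 21.60.
Lower fence = Q1 − 1.5·IQR = 39.50 − 32.40 = 7.10.
Upper fence = Q3 + 1.5·IQR = 61.10 + 32.40 = 93.50.
4.8 < 7.10 → outlier.
116.7 > 93.50 → outlier.
137.2 > 93.50 → outlier.
All remaining values lie within [7.10, 93.50].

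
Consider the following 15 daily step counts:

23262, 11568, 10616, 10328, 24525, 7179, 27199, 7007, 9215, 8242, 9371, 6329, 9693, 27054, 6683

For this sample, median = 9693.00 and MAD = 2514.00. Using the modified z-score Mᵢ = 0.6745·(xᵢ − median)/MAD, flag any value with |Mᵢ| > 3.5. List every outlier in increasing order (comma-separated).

|Mᵢ| > 3.5 ⇔ |xᵢ − 9693.00| > 3.5·2514.00/0.6745 = 13045.22.
So outliers lie outside [-3352.22, 22738.22].
23262: M = 3.64 → outlier.
24525: M = 3.98 → outlier.
27054: M = 4.66 → outlier.
27199: M = 4.70 → outlier.

23262, 24525, 27054, 27199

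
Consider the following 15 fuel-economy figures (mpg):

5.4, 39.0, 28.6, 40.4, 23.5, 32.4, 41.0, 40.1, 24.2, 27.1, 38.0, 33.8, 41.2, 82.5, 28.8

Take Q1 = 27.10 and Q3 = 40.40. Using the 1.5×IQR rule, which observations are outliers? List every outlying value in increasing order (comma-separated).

5.4, 82.5

IQR = Q3 − Q1 = 40.40 − 27.10 = 13.30.
Lower fence = Q1 − 1.5·IQR = 27.10 − 19.95 = 7.15.
Upper fence = Q3 + 1.5·IQR = 40.40 + 19.95 = 60.35.
5.4 < 7.15 → outlier.
82.5 > 60.35 → outlier.
All remaining values lie within [7.15, 60.35].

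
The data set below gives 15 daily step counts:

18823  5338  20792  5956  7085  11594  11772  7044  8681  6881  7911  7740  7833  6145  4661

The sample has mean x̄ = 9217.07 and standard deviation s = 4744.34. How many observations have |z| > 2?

2

Cutoffs: x̄ ± 2s = [-271.61, 18705.75].
Outside the cutoffs: 18823, 20792.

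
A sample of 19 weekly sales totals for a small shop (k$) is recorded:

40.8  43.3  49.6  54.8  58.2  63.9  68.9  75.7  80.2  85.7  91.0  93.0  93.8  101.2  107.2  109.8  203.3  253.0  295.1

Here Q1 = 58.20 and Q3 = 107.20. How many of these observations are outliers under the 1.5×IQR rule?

IQR = 49.00; fences at 58.20 − 73.50 = -15.30 and 107.20 + 73.50 = 180.70.
Outside the cutoffs: 203.3, 253.0, 295.1.

3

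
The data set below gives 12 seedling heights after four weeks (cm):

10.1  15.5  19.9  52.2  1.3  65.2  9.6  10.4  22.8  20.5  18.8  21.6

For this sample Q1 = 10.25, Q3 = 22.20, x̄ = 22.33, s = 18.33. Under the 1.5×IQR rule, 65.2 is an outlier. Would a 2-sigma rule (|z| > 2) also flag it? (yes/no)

z = (65.2 − 22.33) / 18.33 = 2.34.
|z| = 2.34 > 2.

yes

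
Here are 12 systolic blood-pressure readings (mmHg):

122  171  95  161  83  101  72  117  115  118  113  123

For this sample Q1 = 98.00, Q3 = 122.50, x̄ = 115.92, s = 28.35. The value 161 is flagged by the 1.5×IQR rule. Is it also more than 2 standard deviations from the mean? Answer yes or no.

no

z = (161 − 115.92) / 28.35 = 1.59.
|z| = 1.59 ≤ 2.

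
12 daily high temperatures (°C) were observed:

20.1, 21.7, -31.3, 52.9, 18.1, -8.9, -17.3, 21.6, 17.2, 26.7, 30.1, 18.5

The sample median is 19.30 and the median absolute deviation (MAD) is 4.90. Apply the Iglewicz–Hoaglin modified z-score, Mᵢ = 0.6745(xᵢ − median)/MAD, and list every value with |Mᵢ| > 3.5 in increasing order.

|Mᵢ| > 3.5 ⇔ |xᵢ − 19.30| > 3.5·4.90/0.6745 = 25.43.
So outliers lie outside [-6.13, 44.73].
-31.3: M = -6.97 → outlier.
-17.3: M = -5.04 → outlier.
-8.9: M = -3.88 → outlier.
52.9: M = 4.63 → outlier.

-31.3, -17.3, -8.9, 52.9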